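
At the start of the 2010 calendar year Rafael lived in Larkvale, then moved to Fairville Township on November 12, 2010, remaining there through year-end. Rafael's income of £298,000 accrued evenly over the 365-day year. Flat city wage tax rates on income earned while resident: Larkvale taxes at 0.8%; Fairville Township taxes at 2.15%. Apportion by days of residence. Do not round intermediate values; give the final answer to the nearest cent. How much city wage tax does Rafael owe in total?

Larkvale, January 1 – November 11, 2010: 315 days → £298,000 × 0.8% × 315/365 = £2,057.4247
Fairville Township, November 12 – December 31, 2010: 50 days → £298,000 × 2.15% × 50/365 = £877.6712
Total = £2,935.0959

£2,935.10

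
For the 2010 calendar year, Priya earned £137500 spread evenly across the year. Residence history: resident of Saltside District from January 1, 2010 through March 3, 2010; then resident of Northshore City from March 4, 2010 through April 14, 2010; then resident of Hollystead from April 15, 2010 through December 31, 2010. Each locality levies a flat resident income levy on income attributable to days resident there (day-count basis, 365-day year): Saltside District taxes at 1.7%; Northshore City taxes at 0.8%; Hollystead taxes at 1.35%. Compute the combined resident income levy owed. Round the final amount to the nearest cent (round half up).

Saltside District, January 1 – March 3, 2010: 62 days → £137500 × 1.7% × 62/365 = £397.0548
Northshore City, March 4 – April 14, 2010: 42 days → £137500 × 0.8% × 42/365 = £126.5753
Hollystead, April 15 – December 31, 2010: 261 days → £137500 × 1.35% × 261/365 = £1327.3459
Total = £1850.9760

£1850.98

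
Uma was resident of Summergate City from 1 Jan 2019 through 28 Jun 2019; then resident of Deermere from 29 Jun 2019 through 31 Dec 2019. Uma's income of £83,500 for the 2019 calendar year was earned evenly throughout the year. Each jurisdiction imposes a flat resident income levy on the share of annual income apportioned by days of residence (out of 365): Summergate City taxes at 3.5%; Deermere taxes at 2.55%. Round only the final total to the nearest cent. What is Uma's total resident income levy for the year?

£2,518.27

Summergate City, 1 Jan – 28 Jun 2019: 179 days → £83,500 × 3.5% × 179/365 = £1,433.2260
Deermere, 29 Jun – 31 Dec 2019: 186 days → £83,500 × 2.55% × 186/365 = £1,085.0425
Total = £2,518.2685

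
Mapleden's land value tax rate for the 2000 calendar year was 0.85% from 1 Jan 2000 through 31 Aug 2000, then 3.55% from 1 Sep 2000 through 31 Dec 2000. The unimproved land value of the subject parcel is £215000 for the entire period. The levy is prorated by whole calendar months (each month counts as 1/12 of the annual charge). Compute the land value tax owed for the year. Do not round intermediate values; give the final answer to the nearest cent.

£3762.50

1 Jan – 31 Aug 2000: 8 months at 0.85% → £215000 × 0.85% × 8/12 = £1218.3333
1 Sep – 31 Dec 2000: 4 months at 3.55% → £215000 × 3.55% × 4/12 = £2544.1667
Total = £3762.5000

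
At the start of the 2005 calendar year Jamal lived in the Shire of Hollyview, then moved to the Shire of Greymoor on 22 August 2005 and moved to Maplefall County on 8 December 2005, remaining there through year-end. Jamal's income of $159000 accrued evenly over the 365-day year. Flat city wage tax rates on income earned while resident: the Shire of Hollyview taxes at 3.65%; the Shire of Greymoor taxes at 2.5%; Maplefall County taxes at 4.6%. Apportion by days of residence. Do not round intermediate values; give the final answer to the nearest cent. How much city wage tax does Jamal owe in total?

The Shire of Hollyview, 1 January – 21 August 2005: 233 days → $159000 × 3.65% × 233/365 = $3704.7000
The Shire of Greymoor, 22 August – 7 December 2005: 108 days → $159000 × 2.5% × 108/365 = $1176.1644
Maplefall County, 8 December – 31 December 2005: 24 days → $159000 × 4.6% × 24/365 = $480.9205
Total = $5361.7849

$5361.78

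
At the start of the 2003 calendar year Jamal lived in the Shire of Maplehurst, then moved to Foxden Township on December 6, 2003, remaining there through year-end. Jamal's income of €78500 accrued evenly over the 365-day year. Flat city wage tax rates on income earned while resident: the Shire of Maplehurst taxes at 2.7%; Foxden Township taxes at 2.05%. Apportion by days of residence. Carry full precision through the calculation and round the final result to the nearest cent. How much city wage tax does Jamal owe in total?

€2083.15

The Shire of Maplehurst, January 1 – December 5, 2003: 339 days → €78500 × 2.7% × 339/365 = €1968.5219
Foxden Township, December 6 – December 31, 2003: 26 days → €78500 × 2.05% × 26/365 = €114.6315
Total = €2083.1534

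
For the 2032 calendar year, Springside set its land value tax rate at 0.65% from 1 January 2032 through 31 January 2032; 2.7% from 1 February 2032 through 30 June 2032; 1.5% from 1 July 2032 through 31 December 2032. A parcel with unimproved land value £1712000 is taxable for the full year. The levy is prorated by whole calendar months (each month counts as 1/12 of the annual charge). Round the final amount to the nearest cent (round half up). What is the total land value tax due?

£33027.33

1 January – 31 January 2032: 1 month at 0.65% → £1712000 × 0.65% × 1/12 = £927.3333
1 February – 30 June 2032: 5 months at 2.7% → £1712000 × 2.7% × 5/12 = £19260.0000
1 July – 31 December 2032: 6 months at 1.5% → £1712000 × 1.5% × 6/12 = £12840.0000
Total = £33027.3333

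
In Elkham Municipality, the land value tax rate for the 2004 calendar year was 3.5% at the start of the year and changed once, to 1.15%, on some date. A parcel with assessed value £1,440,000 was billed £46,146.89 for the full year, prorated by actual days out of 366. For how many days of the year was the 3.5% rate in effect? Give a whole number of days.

320 days

Let d = days at the first rate; then 366 − d days at the second rate.
£1,440,000 × [3.5%·d + 1.15%·(366−d)] / 366 = £46,146.89
Solving gives d = 320, so the new rate took effect on November 16, 2004.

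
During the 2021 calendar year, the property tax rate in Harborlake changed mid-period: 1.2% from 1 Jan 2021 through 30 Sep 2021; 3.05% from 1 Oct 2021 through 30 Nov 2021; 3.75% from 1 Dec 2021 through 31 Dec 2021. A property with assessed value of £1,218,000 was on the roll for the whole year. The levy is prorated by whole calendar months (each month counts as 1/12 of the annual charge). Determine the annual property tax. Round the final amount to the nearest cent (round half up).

£20,959.75

1 Jan – 30 Sep 2021: 9 months at 1.2% → £1,218,000 × 1.2% × 9/12 = £10,962.0000
1 Oct – 30 Nov 2021: 2 months at 3.05% → £1,218,000 × 3.05% × 2/12 = £6,191.5000
1 Dec – 31 Dec 2021: 1 month at 3.75% → £1,218,000 × 3.75% × 1/12 = £3,806.2500
Total = £20,959.7500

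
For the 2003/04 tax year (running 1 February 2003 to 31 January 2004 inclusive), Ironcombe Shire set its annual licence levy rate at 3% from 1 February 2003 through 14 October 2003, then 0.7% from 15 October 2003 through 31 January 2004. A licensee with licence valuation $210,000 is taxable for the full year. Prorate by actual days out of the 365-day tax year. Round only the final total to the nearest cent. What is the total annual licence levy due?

1 February – 14 October 2003: 256 days at 3% → $210,000 × 3% × 256/365 = $4,418.6301
15 October 2003 – 31 January 2004: 109 days at 0.7% → $210,000 × 0.7% × 109/365 = $438.9863
Total = $4,857.6164

$4,857.62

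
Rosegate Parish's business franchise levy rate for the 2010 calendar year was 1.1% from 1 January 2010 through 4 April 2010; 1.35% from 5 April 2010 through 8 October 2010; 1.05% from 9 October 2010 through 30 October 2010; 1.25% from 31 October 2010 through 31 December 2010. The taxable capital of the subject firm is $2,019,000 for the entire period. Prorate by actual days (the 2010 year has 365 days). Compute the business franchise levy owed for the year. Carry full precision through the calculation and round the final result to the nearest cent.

$25,248.56

1 January – 4 April 2010: 94 days at 1.1% → $2,019,000 × 1.1% × 94/365 = $5,719.5781
5 April – 8 October 2010: 187 days at 1.35% → $2,019,000 × 1.35% × 187/365 = $13,964.2890
9 October – 30 October 2010: 22 days at 1.05% → $2,019,000 × 1.05% × 22/365 = $1,277.7781
31 October – 31 December 2010: 62 days at 1.25% → $2,019,000 × 1.25% × 62/365 = $4,286.9178
Total = $25,248.5630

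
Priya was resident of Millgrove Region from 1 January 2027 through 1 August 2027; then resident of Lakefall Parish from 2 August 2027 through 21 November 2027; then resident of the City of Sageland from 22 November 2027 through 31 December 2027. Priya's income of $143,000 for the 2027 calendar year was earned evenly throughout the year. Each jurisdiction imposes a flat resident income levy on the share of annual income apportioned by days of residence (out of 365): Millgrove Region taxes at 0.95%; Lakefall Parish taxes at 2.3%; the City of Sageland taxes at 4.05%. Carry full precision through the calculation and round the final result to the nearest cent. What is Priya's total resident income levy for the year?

$2,436.68

Millgrove Region, 1 January – 1 August 2027: 213 days → $143,000 × 0.95% × 213/365 = $792.7685
Lakefall Parish, 2 August – 21 November 2027: 112 days → $143,000 × 2.3% × 112/365 = $1,009.2274
The City of Sageland, 22 November – 31 December 2027: 40 days → $143,000 × 4.05% × 40/365 = $634.6849
Total = $2,436.6808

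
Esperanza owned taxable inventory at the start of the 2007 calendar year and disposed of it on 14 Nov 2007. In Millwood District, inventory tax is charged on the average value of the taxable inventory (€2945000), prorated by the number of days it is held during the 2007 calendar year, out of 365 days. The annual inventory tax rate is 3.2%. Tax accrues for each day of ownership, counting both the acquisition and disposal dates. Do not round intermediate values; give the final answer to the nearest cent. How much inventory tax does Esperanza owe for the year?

€82104.99

Days held (1 Jan – 14 Nov 2007): 318 out of 365
Tax = €2945000 × 3.2% × 318/365 = €82104.9863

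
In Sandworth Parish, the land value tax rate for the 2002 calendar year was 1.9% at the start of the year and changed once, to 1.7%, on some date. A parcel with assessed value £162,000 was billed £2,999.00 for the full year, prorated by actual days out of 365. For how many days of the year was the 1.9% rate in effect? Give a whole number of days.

Let d = days at the first rate; then 365 − d days at the second rate.
£162,000 × [1.9%·d + 1.7%·(365−d)] / 365 = £2,999.00
Solving gives d = 276, so the new rate took effect on October 4, 2002.

276 days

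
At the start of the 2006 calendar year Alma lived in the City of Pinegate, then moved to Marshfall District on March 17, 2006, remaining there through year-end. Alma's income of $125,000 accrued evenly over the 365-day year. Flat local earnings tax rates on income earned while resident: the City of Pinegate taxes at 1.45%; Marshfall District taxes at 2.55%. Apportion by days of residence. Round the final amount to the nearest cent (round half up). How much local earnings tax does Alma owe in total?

$2,904.97

The City of Pinegate, January 1 – March 16, 2006: 75 days → $125,000 × 1.45% × 75/365 = $372.4315
Marshfall District, March 17 – December 31, 2006: 290 days → $125,000 × 2.55% × 290/365 = $2,532.5342
Total = $2,904.9658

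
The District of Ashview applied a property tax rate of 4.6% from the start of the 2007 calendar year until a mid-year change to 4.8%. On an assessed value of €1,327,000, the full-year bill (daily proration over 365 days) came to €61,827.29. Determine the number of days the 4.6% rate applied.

257 days

Let d = days at the first rate; then 365 − d days at the second rate.
€1,327,000 × [4.6%·d + 4.8%·(365−d)] / 365 = €61,827.29
Solving gives d = 257, so the new rate took effect on 15 Sep 2007.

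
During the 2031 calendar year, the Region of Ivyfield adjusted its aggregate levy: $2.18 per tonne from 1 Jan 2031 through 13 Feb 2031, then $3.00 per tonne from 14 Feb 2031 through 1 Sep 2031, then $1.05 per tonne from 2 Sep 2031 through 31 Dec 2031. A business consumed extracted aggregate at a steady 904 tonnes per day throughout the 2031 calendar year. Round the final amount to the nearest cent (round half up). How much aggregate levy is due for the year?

$743,964.88

1 Jan – 13 Feb 2031: 44 days × 904 tonnes/day = 39,776 tonnes at $2.18/tonne → $86,711.68
14 Feb – 1 Sep 2031: 200 days × 904 tonnes/day = 180,800 tonnes at $3.00/tonne → $542,400.00
2 Sep – 31 Dec 2031: 121 days × 904 tonnes/day = 109,384 tonnes at $1.05/tonne → $114,853.20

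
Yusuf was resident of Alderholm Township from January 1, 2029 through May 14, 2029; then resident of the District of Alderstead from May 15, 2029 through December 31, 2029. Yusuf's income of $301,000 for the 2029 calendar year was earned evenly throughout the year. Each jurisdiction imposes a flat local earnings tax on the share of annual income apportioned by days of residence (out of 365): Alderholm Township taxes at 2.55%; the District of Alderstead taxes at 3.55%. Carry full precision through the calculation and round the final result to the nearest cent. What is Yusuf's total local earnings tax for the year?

Alderholm Township, January 1 – May 14, 2029: 134 days → $301,000 × 2.55% × 134/365 = $2,817.8548
The District of Alderstead, May 15 – December 31, 2029: 231 days → $301,000 × 3.55% × 231/365 = $6,762.6041
Total = $9,580.4589

$9,580.46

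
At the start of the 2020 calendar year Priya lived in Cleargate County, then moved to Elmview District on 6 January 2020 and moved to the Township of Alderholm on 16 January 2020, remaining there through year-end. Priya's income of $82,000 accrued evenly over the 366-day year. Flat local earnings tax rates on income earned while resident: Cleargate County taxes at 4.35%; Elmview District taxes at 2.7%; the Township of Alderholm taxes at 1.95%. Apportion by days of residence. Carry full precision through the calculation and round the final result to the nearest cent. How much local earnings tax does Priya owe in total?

$1,642.69

Cleargate County, 1 January – 5 January 2020: 5 days → $82,000 × 4.35% × 5/366 = $48.7295
Elmview District, 6 January – 15 January 2020: 10 days → $82,000 × 2.7% × 10/366 = $60.4918
The Township of Alderholm, 16 January – 31 December 2020: 351 days → $82,000 × 1.95% × 351/366 = $1,533.4672
Total = $1,642.6885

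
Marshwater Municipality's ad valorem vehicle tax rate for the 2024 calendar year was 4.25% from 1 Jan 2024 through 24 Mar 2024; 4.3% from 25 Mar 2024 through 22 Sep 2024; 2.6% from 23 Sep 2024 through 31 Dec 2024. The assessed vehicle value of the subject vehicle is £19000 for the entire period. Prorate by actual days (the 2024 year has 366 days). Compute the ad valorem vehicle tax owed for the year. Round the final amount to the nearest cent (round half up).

1 Jan – 24 Mar 2024: 84 days at 4.25% → £19000 × 4.25% × 84/366 = £185.3279
25 Mar – 22 Sep 2024: 182 days at 4.3% → £19000 × 4.3% × 182/366 = £406.2678
23 Sep – 31 Dec 2024: 100 days at 2.6% → £19000 × 2.6% × 100/366 = £134.9727
Total = £726.5683

£726.57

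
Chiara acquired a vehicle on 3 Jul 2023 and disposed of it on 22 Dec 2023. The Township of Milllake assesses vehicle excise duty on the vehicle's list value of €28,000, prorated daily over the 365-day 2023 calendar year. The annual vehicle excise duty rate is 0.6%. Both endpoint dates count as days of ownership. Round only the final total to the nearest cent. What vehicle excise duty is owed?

€79.63

Days held (3 Jul – 22 Dec 2023): 173 out of 365
Tax = €28,000 × 0.6% × 173/365 = €79.6274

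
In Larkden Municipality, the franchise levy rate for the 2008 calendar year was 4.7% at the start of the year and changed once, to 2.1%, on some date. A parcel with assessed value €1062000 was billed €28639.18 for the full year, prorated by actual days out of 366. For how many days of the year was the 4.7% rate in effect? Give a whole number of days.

84 days

Let d = days at the first rate; then 366 − d days at the second rate.
€1062000 × [4.7%·d + 2.1%·(366−d)] / 366 = €28639.18
Solving gives d = 84, so the new rate took effect on 25 Mar 2008.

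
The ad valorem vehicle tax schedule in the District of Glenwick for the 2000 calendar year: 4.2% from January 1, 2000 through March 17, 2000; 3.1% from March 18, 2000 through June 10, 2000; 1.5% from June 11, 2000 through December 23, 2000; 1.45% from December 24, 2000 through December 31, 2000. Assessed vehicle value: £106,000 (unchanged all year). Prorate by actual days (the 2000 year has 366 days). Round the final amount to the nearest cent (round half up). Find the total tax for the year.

£2,584.84

January 1 – March 17, 2000: 77 days at 4.2% → £106,000 × 4.2% × 77/366 = £936.6230
March 18 – June 10, 2000: 85 days at 3.1% → £106,000 × 3.1% × 85/366 = £763.1421
June 11 – December 23, 2000: 196 days at 1.5% → £106,000 × 1.5% × 196/366 = £851.4754
December 24 – December 31, 2000: 8 days at 1.45% → £106,000 × 1.45% × 8/366 = £33.5956
Total = £2,584.8361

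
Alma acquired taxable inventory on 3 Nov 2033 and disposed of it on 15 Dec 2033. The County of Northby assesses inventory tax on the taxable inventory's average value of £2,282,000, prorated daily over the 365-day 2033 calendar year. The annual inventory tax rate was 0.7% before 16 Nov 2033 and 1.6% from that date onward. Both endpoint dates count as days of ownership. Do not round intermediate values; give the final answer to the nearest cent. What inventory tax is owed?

£3,569.92

3 Nov – 15 Nov 2033: 13 days at 0.7% → £2,282,000 × 0.7% × 13/365 = £568.9370
16 Nov – 15 Dec 2033: 30 days at 1.6% → £2,282,000 × 1.6% × 30/365 = £3,000.9863
Total = £3,569.9233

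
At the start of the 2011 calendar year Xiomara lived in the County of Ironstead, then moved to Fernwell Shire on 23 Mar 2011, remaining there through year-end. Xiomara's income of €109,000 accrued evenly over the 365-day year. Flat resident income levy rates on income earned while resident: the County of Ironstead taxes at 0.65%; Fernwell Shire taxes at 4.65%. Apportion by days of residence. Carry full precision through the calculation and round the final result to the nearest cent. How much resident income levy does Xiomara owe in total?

€4,100.94

The County of Ironstead, 1 Jan – 22 Mar 2011: 81 days → €109,000 × 0.65% × 81/365 = €157.2288
Fernwell Shire, 23 Mar – 31 Dec 2011: 284 days → €109,000 × 4.65% × 284/365 = €3,943.7096
Total = €4,100.9384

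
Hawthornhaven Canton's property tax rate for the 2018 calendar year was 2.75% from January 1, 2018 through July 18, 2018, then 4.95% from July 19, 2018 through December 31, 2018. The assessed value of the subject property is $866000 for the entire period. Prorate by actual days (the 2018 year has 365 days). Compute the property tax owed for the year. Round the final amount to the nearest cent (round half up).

$32479.75

January 1 – July 18, 2018: 199 days at 2.75% → $866000 × 2.75% × 199/365 = $12984.0685
July 19 – December 31, 2018: 166 days at 4.95% → $866000 × 4.95% × 166/365 = $19495.6767
Total = $32479.7452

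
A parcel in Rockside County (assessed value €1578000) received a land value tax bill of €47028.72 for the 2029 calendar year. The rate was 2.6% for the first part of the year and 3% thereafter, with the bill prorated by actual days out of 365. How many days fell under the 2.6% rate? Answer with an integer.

Let d = days at the first rate; then 365 − d days at the second rate.
€1578000 × [2.6%·d + 3%·(365−d)] / 365 = €47028.72
Solving gives d = 18, so the new rate took effect on 19 January 2029.

18 days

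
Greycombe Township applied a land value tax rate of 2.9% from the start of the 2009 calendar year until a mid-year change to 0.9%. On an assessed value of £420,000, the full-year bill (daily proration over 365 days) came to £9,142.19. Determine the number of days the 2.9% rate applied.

Let d = days at the first rate; then 365 − d days at the second rate.
£420,000 × [2.9%·d + 0.9%·(365−d)] / 365 = £9,142.19
Solving gives d = 233, so the new rate took effect on 22 August 2009.

233 days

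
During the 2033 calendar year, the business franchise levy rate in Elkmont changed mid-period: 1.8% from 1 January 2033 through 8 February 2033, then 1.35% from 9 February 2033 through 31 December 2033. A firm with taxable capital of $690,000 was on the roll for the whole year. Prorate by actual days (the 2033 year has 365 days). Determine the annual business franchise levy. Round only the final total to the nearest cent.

1 January – 8 February 2033: 39 days at 1.8% → $690,000 × 1.8% × 39/365 = $1,327.0685
9 February – 31 December 2033: 326 days at 1.35% → $690,000 × 1.35% × 326/365 = $8,319.6986
Total = $9,646.7671

$9,646.77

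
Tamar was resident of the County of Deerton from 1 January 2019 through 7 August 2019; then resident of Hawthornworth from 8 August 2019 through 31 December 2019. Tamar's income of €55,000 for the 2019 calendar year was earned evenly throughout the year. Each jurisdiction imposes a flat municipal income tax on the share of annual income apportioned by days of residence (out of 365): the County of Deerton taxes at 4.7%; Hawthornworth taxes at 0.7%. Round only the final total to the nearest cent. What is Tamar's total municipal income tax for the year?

The County of Deerton, 1 January – 7 August 2019: 219 days → €55,000 × 4.7% × 219/365 = €1,551.0000
Hawthornworth, 8 August – 31 December 2019: 146 days → €55,000 × 0.7% × 146/365 = €154.0000
Total = €1,705.0000

€1,705.00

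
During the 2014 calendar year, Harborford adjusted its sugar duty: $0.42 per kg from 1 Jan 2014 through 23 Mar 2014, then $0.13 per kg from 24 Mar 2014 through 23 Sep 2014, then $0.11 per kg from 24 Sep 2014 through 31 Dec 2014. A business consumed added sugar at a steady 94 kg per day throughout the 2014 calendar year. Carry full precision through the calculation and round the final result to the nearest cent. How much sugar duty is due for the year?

$6,509.50

1 Jan – 23 Mar 2014: 82 days × 94 kg/day = 7,708 kg at $0.42/kg → $3,237.36
24 Mar – 23 Sep 2014: 184 days × 94 kg/day = 17,296 kg at $0.13/kg → $2,248.48
24 Sep – 31 Dec 2014: 99 days × 94 kg/day = 9,306 kg at $0.11/kg → $1,023.66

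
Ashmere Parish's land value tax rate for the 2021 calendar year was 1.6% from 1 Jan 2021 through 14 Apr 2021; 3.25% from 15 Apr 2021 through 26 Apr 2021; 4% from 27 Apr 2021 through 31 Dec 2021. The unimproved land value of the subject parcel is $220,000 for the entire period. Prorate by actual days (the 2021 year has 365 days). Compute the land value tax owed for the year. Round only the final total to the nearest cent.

1 Jan – 14 Apr 2021: 104 days at 1.6% → $220,000 × 1.6% × 104/365 = $1,002.9589
15 Apr – 26 Apr 2021: 12 days at 3.25% → $220,000 × 3.25% × 12/365 = $235.0685
27 Apr – 31 Dec 2021: 249 days at 4% → $220,000 × 4% × 249/365 = $6,003.2877
Total = $7,241.3151

$7,241.32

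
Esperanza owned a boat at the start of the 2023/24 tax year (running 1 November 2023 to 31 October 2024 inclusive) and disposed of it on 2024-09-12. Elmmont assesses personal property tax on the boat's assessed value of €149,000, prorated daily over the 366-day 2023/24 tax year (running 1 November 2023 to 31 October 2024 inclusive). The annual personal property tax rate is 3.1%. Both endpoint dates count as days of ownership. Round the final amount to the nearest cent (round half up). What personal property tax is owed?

€4,000.61

Days held (2023-11-01 to 2024-09-12): 317 out of 366
Tax = €149,000 × 3.1% × 317/366 = €4,000.6093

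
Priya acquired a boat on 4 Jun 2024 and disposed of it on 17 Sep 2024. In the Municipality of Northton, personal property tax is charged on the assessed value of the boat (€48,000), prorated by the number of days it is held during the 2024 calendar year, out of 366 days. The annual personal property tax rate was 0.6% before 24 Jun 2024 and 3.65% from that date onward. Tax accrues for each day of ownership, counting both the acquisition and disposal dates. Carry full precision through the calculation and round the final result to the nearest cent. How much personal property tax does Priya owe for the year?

4 Jun – 23 Jun 2024: 20 days at 0.6% → €48,000 × 0.6% × 20/366 = €15.7377
24 Jun – 17 Sep 2024: 86 days at 3.65% → €48,000 × 3.65% × 86/366 = €411.6721
Total = €427.4098

€427.41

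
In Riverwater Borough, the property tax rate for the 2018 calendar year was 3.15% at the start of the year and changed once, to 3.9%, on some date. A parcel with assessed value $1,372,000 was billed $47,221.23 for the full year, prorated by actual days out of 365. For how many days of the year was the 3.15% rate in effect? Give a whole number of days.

Let d = days at the first rate; then 365 − d days at the second rate.
$1,372,000 × [3.15%·d + 3.9%·(365−d)] / 365 = $47,221.23
Solving gives d = 223, so the new rate took effect on 12 Aug 2018.

223 days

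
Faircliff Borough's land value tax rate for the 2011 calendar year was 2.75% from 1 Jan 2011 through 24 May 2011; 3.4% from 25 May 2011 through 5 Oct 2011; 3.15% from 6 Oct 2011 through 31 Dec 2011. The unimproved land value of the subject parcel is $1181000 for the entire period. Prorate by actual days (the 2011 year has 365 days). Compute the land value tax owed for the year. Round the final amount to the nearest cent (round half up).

$36421.72

1 Jan – 24 May 2011: 144 days at 2.75% → $1181000 × 2.75% × 144/365 = $12813.0411
25 May – 5 Oct 2011: 134 days at 3.4% → $1181000 × 3.4% × 134/365 = $14741.4685
6 Oct – 31 Dec 2011: 87 days at 3.15% → $1181000 × 3.15% × 87/365 = $8867.2068
Total = $36421.7164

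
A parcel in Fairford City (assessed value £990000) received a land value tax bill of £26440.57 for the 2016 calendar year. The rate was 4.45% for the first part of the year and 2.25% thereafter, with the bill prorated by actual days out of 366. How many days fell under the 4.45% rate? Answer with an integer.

Let d = days at the first rate; then 366 − d days at the second rate.
£990000 × [4.45%·d + 2.25%·(366−d)] / 366 = £26440.57
Solving gives d = 70, so the new rate took effect on March 11, 2016.

70 days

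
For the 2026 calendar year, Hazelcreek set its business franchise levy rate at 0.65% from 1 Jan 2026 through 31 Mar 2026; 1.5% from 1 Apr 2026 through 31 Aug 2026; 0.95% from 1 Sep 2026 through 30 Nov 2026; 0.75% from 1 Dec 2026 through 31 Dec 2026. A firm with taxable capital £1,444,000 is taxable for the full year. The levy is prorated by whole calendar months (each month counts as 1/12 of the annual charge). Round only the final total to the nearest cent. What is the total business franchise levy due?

1 Jan – 31 Mar 2026: 3 months at 0.65% → £1,444,000 × 0.65% × 3/12 = £2,346.5000
1 Apr – 31 Aug 2026: 5 months at 1.5% → £1,444,000 × 1.5% × 5/12 = £9,025.0000
1 Sep – 30 Nov 2026: 3 months at 0.95% → £1,444,000 × 0.95% × 3/12 = £3,429.5000
1 Dec – 31 Dec 2026: 1 month at 0.75% → £1,444,000 × 0.75% × 1/12 = £902.5000
Total = £15,703.5000

£15,703.50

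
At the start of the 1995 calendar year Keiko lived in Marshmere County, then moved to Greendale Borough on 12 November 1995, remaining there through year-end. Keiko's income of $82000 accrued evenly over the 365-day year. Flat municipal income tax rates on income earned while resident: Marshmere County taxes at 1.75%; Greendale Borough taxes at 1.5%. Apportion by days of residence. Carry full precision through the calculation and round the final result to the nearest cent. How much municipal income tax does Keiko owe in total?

$1406.92

Marshmere County, 1 January – 11 November 1995: 315 days → $82000 × 1.75% × 315/365 = $1238.4247
Greendale Borough, 12 November – 31 December 1995: 50 days → $82000 × 1.5% × 50/365 = $168.4932
Total = $1406.9178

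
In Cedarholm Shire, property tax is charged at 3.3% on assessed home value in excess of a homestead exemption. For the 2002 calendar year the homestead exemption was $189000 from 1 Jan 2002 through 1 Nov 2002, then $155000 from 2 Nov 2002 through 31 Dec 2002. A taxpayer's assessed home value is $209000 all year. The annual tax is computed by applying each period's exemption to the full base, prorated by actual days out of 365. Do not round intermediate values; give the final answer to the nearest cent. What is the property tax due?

$844.44

1 Jan – 1 Nov 2002: 305 days, exemption $189000 → ($209000 − $189000) × 3.3% × 305/365 = $551.5068
2 Nov – 31 Dec 2002: 60 days, exemption $155000 → ($209000 − $155000) × 3.3% × 60/365 = $292.9315
Total = $844.4384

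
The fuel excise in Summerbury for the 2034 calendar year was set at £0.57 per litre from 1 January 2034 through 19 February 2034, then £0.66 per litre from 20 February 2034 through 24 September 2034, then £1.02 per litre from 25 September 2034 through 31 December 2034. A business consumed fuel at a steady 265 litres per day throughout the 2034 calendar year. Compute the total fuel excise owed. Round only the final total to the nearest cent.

£71,995.20

1 January – 19 February 2034: 50 days × 265 litres/day = 13,250 litres at £0.57/litre → £7,552.50
20 February – 24 September 2034: 217 days × 265 litres/day = 57,505 litres at £0.66/litre → £37,953.30
25 September – 31 December 2034: 98 days × 265 litres/day = 25,970 litres at £1.02/litre → £26,489.40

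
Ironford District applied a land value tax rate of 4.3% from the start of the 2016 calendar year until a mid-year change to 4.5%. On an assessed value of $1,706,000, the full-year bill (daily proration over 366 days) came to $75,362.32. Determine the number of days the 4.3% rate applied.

Let d = days at the first rate; then 366 − d days at the second rate.
$1,706,000 × [4.3%·d + 4.5%·(366−d)] / 366 = $75,362.32
Solving gives d = 151, so the new rate took effect on May 31, 2016.

151 days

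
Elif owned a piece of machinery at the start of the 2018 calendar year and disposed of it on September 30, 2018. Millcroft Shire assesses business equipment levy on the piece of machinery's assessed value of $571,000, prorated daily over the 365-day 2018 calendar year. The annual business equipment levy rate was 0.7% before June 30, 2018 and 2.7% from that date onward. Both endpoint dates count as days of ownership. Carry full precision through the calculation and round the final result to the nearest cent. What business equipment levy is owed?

January 1 – June 29, 2018: 180 days at 0.7% → $571,000 × 0.7% × 180/365 = $1,971.1233
June 30 – September 30, 2018: 93 days at 2.7% → $571,000 × 2.7% × 93/365 = $3,928.1671
Total = $5,899.2904

$5,899.29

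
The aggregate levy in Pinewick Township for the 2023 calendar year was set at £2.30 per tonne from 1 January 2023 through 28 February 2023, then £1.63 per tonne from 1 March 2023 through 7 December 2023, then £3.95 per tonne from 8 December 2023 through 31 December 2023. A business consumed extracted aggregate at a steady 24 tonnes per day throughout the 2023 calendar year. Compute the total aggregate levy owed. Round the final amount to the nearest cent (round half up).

£16563.84

1 January – 28 February 2023: 59 days × 24 tonnes/day = 1,416 tonnes at £2.30/tonne → £3256.80
1 March – 7 December 2023: 282 days × 24 tonnes/day = 6,768 tonnes at £1.63/tonne → £11031.84
8 December – 31 December 2023: 24 days × 24 tonnes/day = 576 tonnes at £3.95/tonne → £2275.20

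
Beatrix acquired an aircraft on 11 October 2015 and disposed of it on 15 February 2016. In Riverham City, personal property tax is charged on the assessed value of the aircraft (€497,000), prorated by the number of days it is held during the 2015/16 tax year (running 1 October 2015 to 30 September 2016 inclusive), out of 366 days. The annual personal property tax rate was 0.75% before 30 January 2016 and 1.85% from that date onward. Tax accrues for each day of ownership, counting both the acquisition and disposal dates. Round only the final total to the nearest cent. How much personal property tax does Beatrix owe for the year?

€1,557.54

11 October 2015 – 29 January 2016: 111 days at 0.75% → €497,000 × 0.75% × 111/366 = €1,130.4713
30 January – 15 February 2016: 17 days at 1.85% → €497,000 × 1.85% × 17/366 = €427.0669
Total = €1,557.5383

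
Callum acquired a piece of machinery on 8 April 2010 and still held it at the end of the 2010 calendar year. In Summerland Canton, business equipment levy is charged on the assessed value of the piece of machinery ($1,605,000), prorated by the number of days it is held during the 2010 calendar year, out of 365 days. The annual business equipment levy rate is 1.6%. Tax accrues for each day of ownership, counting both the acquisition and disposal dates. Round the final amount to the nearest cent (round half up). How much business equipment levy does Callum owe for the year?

Days held (8 April – 31 December 2010): 268 out of 365
Tax = $1,605,000 × 1.6% × 268/365 = $18,855.4521

$18,855.45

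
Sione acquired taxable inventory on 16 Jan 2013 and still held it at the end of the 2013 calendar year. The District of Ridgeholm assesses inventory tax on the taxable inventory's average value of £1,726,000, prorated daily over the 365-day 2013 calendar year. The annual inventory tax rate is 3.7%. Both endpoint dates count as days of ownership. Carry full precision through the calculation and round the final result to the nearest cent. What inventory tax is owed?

£61,237.53

Days held (16 Jan – 31 Dec 2013): 350 out of 365
Tax = £1,726,000 × 3.7% × 350/365 = £61,237.5342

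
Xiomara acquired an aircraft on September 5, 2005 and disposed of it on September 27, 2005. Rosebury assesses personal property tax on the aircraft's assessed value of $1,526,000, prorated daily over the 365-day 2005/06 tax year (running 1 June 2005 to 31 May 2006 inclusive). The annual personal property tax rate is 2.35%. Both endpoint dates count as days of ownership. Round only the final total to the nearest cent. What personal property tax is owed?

$2,259.73

Days held (September 5 – September 27, 2005): 23 out of 365
Tax = $1,526,000 × 2.35% × 23/365 = $2,259.7342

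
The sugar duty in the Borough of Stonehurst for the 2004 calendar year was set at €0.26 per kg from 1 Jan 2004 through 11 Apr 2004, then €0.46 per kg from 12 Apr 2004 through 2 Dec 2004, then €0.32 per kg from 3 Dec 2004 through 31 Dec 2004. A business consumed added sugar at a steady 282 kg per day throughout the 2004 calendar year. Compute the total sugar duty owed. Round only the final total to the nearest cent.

1 Jan – 11 Apr 2004: 102 days × 282 kg/day = 28,764 kg at €0.26/kg → €7478.64
12 Apr – 2 Dec 2004: 235 days × 282 kg/day = 66,270 kg at €0.46/kg → €30484.20
3 Dec – 31 Dec 2004: 29 days × 282 kg/day = 8,178 kg at €0.32/kg → €2616.96

€40579.80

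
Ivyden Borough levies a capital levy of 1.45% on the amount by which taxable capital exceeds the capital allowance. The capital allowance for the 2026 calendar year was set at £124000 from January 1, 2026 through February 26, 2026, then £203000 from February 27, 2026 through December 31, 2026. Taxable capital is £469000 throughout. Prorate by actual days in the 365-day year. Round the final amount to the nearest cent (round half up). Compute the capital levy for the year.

£4035.89

January 1 – February 26, 2026: 57 days, exemption £124000 → (£469000 − £124000) × 1.45% × 57/365 = £781.2123
February 27 – December 31, 2026: 308 days, exemption £203000 → (£469000 − £203000) × 1.45% × 308/365 = £3254.6740
Total = £4035.8863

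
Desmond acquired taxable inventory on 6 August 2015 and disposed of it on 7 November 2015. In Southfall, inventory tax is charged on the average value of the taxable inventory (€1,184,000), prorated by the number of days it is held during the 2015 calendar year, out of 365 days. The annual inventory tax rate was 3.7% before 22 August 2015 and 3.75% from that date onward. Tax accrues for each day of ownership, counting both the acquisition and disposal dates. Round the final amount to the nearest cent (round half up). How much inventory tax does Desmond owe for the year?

€11,408.57

6 August – 21 August 2015: 16 days at 3.7% → €1,184,000 × 3.7% × 16/365 = €1,920.3507
22 August – 7 November 2015: 78 days at 3.75% → €1,184,000 × 3.75% × 78/365 = €9,488.2192
Total = €11,408.5699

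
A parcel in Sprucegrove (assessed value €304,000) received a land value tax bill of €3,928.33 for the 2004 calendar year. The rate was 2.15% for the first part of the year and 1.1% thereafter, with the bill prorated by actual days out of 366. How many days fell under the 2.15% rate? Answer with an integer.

Let d = days at the first rate; then 366 − d days at the second rate.
€304,000 × [2.15%·d + 1.1%·(366−d)] / 366 = €3,928.33
Solving gives d = 67, so the new rate took effect on March 8, 2004.

67 days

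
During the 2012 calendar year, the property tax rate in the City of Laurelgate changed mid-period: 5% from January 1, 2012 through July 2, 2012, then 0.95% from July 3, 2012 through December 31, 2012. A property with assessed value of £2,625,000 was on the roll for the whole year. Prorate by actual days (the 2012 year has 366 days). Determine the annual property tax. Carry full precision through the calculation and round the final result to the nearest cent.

£78,384.22

January 1 – July 2, 2012: 184 days at 5% → £2,625,000 × 5% × 184/366 = £65,983.6066
July 3 – December 31, 2012: 182 days at 0.95% → £2,625,000 × 0.95% × 182/366 = £12,400.6148
Total = £78,384.2213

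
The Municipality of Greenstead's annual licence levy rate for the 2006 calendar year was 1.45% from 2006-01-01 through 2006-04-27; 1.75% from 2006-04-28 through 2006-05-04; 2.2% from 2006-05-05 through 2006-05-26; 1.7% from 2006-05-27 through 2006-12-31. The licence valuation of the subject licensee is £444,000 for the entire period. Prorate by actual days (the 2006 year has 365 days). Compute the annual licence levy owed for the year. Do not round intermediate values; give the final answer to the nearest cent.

£7,330.26

2006-01-01 to 2006-04-27: 117 days at 1.45% → £444,000 × 1.45% × 117/365 = £2,063.6877
2006-04-28 to 2006-05-04: 7 days at 1.75% → £444,000 × 1.75% × 7/365 = £149.0137
2006-05-05 to 2006-05-26: 22 days at 2.2% → £444,000 × 2.2% × 22/365 = £588.7562
2006-05-27 to 2006-12-31: 219 days at 1.7% → £444,000 × 1.7% × 219/365 = £4,528.8000
Total = £7,330.2575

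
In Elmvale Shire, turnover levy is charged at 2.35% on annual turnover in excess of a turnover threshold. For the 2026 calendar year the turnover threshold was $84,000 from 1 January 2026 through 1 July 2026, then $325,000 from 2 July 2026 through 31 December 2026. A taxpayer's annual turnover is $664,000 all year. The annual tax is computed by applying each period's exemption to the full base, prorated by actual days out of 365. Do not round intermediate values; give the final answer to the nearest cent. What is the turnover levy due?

$10,790.49

1 January – 1 July 2026: 182 days, exemption $84,000 → ($664,000 − $84,000) × 2.35% × 182/365 = $6,796.3288
2 July – 31 December 2026: 183 days, exemption $325,000 → ($664,000 − $325,000) × 2.35% × 183/365 = $3,994.1630
Total = $10,790.4918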